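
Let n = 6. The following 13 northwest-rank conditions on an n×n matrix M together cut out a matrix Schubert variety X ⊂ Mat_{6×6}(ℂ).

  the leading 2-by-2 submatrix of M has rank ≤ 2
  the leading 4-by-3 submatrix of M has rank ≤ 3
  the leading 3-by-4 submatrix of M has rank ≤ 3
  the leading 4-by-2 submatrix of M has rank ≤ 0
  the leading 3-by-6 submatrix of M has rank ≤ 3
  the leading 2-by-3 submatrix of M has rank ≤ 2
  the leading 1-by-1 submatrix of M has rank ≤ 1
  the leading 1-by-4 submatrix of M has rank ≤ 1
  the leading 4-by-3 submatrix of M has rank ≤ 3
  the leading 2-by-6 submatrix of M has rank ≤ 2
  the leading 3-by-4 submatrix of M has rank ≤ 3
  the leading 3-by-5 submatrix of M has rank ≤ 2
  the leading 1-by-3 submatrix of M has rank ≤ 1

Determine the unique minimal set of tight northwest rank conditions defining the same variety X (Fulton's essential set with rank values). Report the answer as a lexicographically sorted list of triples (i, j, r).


Propagating the 13 rank bounds to every northwest block:

  0 0 1 1 1 1
  0 0 1 2 2 2
  0 0 1 2 2 3
  0 0 1 2 3 4
  1 1 2 3 4 5
  1 2 3 4 5 6

reading off 1-entries of Δ²R: w = (3, 4, 6, 5, 1, 2).

D(w) has 9 cells with 2 SE-corners; essential set:

[(3, 5, 2), (4, 2, 0)]


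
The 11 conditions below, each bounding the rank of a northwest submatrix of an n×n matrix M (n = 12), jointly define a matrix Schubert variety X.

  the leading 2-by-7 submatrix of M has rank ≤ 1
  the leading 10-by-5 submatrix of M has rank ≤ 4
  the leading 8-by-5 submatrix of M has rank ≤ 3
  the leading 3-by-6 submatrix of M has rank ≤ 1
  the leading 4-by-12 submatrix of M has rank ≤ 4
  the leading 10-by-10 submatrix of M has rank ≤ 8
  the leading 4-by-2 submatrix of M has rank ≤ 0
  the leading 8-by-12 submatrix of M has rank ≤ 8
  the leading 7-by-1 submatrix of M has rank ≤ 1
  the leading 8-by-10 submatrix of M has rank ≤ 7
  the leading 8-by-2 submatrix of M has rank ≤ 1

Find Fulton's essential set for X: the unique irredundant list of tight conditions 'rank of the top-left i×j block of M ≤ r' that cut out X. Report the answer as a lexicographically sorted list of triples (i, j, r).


Propagating the 11 rank bounds to every northwest block:

  R[1]: 0  0  1  1  1  1  1  1  1  1  1  1
  R[2]: 0  0  1  1  1  1  1  2  2  2  2  2
  R[3]: 0  0  1  1  1  1  2  3  3  3  3  3
  R[4]: 0  0  1  2  2  2  3  4  4  4  4  4
  R[5]: 1  1  2  3  3  3  4  5  5  5  5  5
  R[6]: 1  1  2  3  3  4  5  6  6  6  6  6
  R[7]: 1  1  2  3  3  4  5  6  7  7  7  7
  R[8]: 1  1  2  3  3  4  5  6  7  7  8  8
  R[9]: 1  2  3  4  4  5  6  7  8  8  9  9
  R[10]: 1  2  3  4  4  5  6  7  8  8  9  10
  R[11]: 1  2  3  4  5  6  7  8  9  9  10  11
  R[12]: 1  2  3  4  5  6  7  8  9  10  11  12

giving w = (3, 8, 7, 4, 1, 6, 9, 11, 2, 12, 5, 10) via Δ²R.

Rothe diagram D(w) (24 cells), 8 SE-corners (essential conditions):

[(2, 7, 1), (3, 6, 1), (4, 2, 0), (8, 2, 1), (8, 5, 3), (8, 10, 7), (10, 5, 4), (10, 10, 8)]


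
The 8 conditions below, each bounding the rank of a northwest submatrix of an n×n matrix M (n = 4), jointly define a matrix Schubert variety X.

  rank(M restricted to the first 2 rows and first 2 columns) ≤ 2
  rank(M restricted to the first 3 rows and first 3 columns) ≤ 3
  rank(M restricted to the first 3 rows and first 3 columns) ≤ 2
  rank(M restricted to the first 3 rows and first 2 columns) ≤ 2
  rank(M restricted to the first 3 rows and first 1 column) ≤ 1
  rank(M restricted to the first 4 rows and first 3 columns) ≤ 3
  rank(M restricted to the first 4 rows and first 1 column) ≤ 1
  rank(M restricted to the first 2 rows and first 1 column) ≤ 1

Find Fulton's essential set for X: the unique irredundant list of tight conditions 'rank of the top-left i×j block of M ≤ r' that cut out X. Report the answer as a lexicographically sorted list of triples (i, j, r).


Propagating the 8 rank bounds to every northwest block:

  i=1: 1 | 1 | 1 | 1
  i=2: 1 | 2 | 2 | 2
  i=3: 1 | 2 | 2 | 3
  i=4: 1 | 2 | 3 | 4

hence w(1..4) = (1, 2, 4, 3).

1 SE-corner of the 1-cell Rothe diagram gives Ess(w):

[(3, 3, 2)]


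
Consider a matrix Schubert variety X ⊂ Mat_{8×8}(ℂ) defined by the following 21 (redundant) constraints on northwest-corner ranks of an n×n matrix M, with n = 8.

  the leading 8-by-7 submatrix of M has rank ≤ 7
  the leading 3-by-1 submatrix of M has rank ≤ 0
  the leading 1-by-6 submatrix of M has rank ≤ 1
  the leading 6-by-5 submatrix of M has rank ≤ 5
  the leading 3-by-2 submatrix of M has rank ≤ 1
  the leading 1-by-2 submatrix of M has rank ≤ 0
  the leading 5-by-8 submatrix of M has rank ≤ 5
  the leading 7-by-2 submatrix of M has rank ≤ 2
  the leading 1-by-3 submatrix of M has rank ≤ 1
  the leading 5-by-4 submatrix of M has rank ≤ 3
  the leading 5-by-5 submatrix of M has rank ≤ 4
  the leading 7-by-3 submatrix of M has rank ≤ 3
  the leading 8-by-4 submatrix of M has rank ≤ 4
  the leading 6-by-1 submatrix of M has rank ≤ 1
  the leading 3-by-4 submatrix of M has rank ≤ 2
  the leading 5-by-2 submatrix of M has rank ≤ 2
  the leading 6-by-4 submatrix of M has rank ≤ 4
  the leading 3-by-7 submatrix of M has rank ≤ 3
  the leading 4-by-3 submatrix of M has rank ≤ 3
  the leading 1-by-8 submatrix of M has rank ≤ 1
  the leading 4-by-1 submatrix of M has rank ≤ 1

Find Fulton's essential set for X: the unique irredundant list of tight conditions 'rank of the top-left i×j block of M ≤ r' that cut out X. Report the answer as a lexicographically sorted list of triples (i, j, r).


Reconstructing r_w from the 21 given conditions:

  0 0 1 1 1 1 1 1
  0 1 2 2 2 2 2 2
  0 1 2 2 3 3 3 3
  1 2 3 3 4 4 4 4
  1 2 3 3 4 5 5 5
  1 2 3 4 5 6 6 6
  1 2 3 4 5 6 7 7
  1 2 3 4 5 6 7 8

reading off 1-entries of Δ²R: w = (3, 2, 5, 1, 6, 4, 7, 8).

Fulton essential set (4 of the 6 Rothe cells):

[(1, 2, 0), (3, 1, 0), (3, 4, 2), (5, 4, 3)]


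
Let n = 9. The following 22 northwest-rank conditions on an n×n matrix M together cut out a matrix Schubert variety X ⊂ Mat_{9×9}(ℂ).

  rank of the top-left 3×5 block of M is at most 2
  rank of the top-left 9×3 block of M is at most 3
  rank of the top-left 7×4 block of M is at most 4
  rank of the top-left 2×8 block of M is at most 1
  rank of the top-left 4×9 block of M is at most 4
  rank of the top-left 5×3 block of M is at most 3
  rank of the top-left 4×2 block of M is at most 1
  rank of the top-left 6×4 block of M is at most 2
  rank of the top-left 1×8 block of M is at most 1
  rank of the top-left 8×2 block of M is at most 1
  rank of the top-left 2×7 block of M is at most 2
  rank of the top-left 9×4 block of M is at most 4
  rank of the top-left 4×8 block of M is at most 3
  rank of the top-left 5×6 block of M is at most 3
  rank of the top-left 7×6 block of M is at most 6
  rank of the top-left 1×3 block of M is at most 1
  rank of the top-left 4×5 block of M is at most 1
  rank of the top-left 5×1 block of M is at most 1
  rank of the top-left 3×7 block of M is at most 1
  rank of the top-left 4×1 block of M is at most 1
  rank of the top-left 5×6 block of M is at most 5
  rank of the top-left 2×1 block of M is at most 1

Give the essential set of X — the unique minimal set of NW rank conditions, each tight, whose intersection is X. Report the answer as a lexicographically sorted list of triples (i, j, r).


Computing R[i][j] = min implied NW-rank bound (n=9, 22 conditions):

  R[1]: 1 | 1 | 1 | 1 | 1 | 1 | 1 | 1 | 1
  R[2]: 1 | 1 | 1 | 1 | 1 | 1 | 1 | 1 | 2
  R[3]: 1 | 1 | 1 | 1 | 1 | 1 | 1 | 2 | 3
  R[4]: 1 | 1 | 1 | 1 | 1 | 2 | 2 | 3 | 4
  R[5]: 1 | 1 | 2 | 2 | 2 | 3 | 3 | 4 | 5
  R[6]: 1 | 1 | 2 | 2 | 3 | 4 | 4 | 5 | 6
  R[7]: 1 | 1 | 2 | 3 | 4 | 5 | 5 | 6 | 7
  R[8]: 1 | 1 | 2 | 3 | 4 | 5 | 6 | 7 | 8
  R[9]: 1 | 2 | 3 | 4 | 5 | 6 | 7 | 8 | 9

the unique w with this rank table is (1, 9, 8, 6, 3, 5, 4, 7, 2).

Rothe diagram D(w) (22 cells), 5 SE-corners (essential conditions):

[(2, 8, 1), (3, 7, 1), (4, 5, 1), (6, 4, 2), (8, 2, 1)]


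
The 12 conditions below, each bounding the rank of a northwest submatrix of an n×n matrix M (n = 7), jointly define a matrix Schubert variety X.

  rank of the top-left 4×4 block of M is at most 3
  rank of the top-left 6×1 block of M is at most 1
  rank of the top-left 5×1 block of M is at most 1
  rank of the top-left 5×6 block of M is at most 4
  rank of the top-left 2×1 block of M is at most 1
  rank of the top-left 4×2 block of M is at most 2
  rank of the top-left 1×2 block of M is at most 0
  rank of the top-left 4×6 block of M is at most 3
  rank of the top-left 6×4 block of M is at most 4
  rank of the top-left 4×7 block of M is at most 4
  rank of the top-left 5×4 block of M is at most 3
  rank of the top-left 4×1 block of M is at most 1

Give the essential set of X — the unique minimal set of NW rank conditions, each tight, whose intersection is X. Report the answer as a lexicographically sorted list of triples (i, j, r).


Reconstructing r_w from the 12 given conditions:

  i=1: 0  0  1  1  1  1  1
  i=2: 1  1  2  2  2  2  2
  i=3: 1  2  3  3  3  3  3
  i=4: 1  2  3  3  3  3  4
  i=5: 1  2  3  3  4  4  5
  i=6: 1  2  3  4  5  5  6
  i=7: 1  2  3  4  5  6  7

giving w = (3, 1, 2, 7, 5, 4, 6) via Δ²R.

3 SE-corners of the 6-cell Rothe diagram give Ess(w):

[(1, 2, 0), (4, 6, 3), (5, 4, 3)]


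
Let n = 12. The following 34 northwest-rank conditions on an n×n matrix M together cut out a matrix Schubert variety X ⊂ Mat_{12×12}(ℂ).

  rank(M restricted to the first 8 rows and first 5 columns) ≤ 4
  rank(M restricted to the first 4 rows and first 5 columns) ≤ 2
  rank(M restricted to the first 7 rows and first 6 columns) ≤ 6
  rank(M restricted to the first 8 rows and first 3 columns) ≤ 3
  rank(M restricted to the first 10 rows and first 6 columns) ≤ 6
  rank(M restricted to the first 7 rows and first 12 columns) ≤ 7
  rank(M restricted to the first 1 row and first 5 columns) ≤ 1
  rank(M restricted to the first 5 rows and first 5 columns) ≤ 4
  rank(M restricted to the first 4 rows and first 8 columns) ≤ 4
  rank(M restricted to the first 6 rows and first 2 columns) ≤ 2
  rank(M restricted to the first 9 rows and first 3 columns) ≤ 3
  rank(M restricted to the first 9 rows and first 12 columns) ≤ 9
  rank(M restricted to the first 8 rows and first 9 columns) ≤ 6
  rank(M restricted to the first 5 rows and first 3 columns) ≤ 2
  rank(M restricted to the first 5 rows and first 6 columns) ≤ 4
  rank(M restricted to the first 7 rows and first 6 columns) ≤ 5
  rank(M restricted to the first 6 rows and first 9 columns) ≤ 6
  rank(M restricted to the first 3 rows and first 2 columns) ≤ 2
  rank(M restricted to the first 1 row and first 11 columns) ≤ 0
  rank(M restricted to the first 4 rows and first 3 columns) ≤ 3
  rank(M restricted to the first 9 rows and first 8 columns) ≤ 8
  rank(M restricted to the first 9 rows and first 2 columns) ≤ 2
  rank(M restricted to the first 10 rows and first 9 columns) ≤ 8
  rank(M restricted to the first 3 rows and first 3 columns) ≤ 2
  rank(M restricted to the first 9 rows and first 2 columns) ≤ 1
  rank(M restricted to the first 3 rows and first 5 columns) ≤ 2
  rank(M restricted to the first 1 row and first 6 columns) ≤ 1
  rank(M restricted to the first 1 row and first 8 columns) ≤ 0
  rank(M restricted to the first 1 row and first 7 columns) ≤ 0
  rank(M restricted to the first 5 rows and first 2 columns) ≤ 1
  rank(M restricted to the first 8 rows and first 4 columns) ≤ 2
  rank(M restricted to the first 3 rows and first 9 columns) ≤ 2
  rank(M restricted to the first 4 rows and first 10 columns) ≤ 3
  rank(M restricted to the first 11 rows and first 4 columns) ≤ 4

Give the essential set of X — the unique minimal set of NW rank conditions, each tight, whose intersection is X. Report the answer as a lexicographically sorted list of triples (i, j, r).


Reconstructing r_w from the 34 given conditions:

  0  0  0  0  0  0  0  0  0  0  0  1
  1  1  1  1  1  1  1  1  1  1  1  2
  1  1  2  2  2  2  2  2  2  2  2  3
  1  1  2  2  2  3  3  3  3  3  3  4
  1  1  2  2  3  4  4  4  4  4  4  5
  1  1  2  2  3  4  5  5  5  5  5  6
  1  1  2  2  3  4  5  6  6  6  6  7
  1  1  2  2  3  4  5  6  6  7  7  8
  1  1  2  3  4  5  6  7  7  8  8  9
  1  2  3  4  5  6  7  8  8  9  9  10
  1  2  3  4  5  6  7  8  9  10  10  11
  1  2  3  4  5  6  7  8  9  10  11  12

reading off 1-entries of Δ²R: w = (12, 1, 3, 6, 5, 7, 8, 10, 4, 2, 9, 11).

5 SE-corners of the 25-cell Rothe diagram give Ess(w):

[(1, 11, 0), (4, 5, 2), (8, 4, 2), (8, 9, 6), (9, 2, 1)]


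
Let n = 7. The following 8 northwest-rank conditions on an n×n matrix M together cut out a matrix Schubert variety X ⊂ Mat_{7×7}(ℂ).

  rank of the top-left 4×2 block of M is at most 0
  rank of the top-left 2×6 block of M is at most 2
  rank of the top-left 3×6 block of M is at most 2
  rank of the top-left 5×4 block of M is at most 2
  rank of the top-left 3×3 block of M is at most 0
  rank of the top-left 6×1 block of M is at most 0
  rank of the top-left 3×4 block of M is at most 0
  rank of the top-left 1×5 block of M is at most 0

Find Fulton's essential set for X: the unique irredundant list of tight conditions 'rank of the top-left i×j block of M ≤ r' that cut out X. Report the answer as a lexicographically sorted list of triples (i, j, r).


Rank table r_w(7×7) implied by the 8 constraints:

  row 1: 0  0  0  0  0  1  1
  row 2: 0  0  0  0  1  2  2
  row 3: 0  0  0  0  1  2  3
  row 4: 0  0  1  1  2  3  4
  row 5: 0  1  2  2  3  4  5
  row 6: 0  1  2  3  4  5  6
  row 7: 1  2  3  4  5  6  7

giving w = (6, 5, 7, 3, 2, 4, 1) via Δ²R.

ℓ(w)=17; the 4 essential cells (i,j,r):

[(1, 5, 0), (3, 4, 0), (4, 2, 0), (6, 1, 0)]


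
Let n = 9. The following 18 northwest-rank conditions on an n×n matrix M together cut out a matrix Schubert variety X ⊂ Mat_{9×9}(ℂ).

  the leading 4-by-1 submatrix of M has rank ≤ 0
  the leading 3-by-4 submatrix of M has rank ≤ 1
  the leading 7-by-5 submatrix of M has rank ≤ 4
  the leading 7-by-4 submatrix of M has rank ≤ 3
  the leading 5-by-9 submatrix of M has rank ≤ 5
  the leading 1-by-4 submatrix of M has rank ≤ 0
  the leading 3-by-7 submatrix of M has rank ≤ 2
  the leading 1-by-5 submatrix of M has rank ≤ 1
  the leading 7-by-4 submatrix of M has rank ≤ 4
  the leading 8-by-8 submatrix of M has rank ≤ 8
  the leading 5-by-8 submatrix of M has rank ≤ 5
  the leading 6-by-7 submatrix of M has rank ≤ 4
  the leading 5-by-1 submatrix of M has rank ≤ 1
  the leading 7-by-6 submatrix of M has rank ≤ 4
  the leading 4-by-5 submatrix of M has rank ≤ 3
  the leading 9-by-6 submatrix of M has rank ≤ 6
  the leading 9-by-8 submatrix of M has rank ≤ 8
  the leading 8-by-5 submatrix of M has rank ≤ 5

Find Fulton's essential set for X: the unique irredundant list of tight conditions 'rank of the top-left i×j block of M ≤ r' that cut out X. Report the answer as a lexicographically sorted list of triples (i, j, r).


Rank table r_w(9×9) implied by the 18 constraints:

  i=1: 0, 0, 0, 0, 1, 1, 1, 1, 1
  i=2: 0, 1, 1, 1, 2, 2, 2, 2, 2
  i=3: 0, 1, 1, 1, 2, 2, 2, 3, 3
  i=4: 0, 1, 2, 2, 3, 3, 3, 4, 4
  i=5: 1, 2, 3, 3, 4, 4, 4, 5, 5
  i=6: 1, 2, 3, 3, 4, 4, 4, 5, 6
  i=7: 1, 2, 3, 3, 4, 4, 5, 6, 7
  i=8: 1, 2, 3, 4, 5, 5, 6, 7, 8
  i=9: 1, 2, 3, 4, 5, 6, 7, 8, 9

so w = (5, 2, 8, 3, 1, 9, 7, 4, 6).

|D(w)|=16, |Ess(w)|=7:

[(1, 4, 0), (3, 4, 1), (3, 7, 2), (4, 1, 0), (6, 7, 4), (7, 4, 3), (7, 6, 4)]


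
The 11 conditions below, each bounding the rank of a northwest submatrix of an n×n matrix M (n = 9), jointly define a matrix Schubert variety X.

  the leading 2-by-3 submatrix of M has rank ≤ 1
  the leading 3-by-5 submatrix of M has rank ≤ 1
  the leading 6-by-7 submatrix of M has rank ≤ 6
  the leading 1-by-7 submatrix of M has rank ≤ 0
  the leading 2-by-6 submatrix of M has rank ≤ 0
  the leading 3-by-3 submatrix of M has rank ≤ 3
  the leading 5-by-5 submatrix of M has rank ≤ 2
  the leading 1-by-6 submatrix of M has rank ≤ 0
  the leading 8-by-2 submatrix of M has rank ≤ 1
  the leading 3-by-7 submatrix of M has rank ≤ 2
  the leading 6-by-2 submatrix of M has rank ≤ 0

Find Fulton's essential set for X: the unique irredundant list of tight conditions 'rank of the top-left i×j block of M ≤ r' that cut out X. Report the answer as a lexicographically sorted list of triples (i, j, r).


Reconstructing r_w from the 11 given conditions:

  R[1]: 0 0 0 0 0 0 0 1 1
  R[2]: 0 0 0 0 0 0 1 2 2
  R[3]: 0 0 1 1 1 1 2 3 3
  R[4]: 0 0 1 2 2 2 3 4 4
  R[5]: 0 0 1 2 2 3 4 5 5
  R[6]: 0 0 1 2 3 4 5 6 6
  R[7]: 1 1 2 3 4 5 6 7 7
  R[8]: 1 1 2 3 4 5 6 7 8
  R[9]: 1 2 3 4 5 6 7 8 9

hence w(1..9) = (8, 7, 3, 4, 6, 5, 1, 9, 2).

5 SE-corners of the 23-cell Rothe diagram give Ess(w):

[(1, 7, 0), (2, 6, 0), (5, 5, 2), (6, 2, 0), (8, 2, 1)]


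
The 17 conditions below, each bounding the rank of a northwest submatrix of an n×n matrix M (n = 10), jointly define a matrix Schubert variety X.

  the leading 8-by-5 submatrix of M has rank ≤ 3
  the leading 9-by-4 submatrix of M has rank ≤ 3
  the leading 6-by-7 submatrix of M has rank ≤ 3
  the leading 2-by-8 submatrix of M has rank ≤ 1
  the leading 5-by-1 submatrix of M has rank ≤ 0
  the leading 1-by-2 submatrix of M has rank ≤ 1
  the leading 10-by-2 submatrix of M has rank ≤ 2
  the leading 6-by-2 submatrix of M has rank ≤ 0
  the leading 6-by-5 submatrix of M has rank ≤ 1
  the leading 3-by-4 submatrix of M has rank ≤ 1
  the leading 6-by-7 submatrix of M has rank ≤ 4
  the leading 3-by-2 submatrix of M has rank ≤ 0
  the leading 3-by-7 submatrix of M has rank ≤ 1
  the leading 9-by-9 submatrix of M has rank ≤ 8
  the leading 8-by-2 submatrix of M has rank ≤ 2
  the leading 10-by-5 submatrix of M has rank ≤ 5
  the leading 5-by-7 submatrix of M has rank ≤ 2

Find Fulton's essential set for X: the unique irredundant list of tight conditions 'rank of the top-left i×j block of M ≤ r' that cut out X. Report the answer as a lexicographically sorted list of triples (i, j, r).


Rank table r_w(10×10) implied by the 17 constraints:

  i=1: 0  0  1  1  1  1  1  1  1  1
  i=2: 0  0  1  1  1  1  1  1  2  2
  i=3: 0  0  1  1  1  1  1  2  3  3
  i=4: 0  0  1  1  1  2  2  3  4  4
  i=5: 0  0  1  1  1  2  2  3  4  5
  i=6: 0  0  1  1  1  2  3  4  5  6
  i=7: 1  1  2  2  2  3  4  5  6  7
  i=8: 1  2  3  3  3  4  5  6  7  8
  i=9: 1  2  3  3  4  5  6  7  8  9
  i=10: 1  2  3  4  5  6  7  8  9  10

hence w(1..10) = (3, 9, 8, 6, 10, 7, 1, 2, 5, 4).

6 SE-corners of the 29-cell Rothe diagram give Ess(w):

[(2, 8, 1), (3, 7, 1), (5, 7, 2), (6, 2, 0), (6, 5, 1), (9, 4, 3)]


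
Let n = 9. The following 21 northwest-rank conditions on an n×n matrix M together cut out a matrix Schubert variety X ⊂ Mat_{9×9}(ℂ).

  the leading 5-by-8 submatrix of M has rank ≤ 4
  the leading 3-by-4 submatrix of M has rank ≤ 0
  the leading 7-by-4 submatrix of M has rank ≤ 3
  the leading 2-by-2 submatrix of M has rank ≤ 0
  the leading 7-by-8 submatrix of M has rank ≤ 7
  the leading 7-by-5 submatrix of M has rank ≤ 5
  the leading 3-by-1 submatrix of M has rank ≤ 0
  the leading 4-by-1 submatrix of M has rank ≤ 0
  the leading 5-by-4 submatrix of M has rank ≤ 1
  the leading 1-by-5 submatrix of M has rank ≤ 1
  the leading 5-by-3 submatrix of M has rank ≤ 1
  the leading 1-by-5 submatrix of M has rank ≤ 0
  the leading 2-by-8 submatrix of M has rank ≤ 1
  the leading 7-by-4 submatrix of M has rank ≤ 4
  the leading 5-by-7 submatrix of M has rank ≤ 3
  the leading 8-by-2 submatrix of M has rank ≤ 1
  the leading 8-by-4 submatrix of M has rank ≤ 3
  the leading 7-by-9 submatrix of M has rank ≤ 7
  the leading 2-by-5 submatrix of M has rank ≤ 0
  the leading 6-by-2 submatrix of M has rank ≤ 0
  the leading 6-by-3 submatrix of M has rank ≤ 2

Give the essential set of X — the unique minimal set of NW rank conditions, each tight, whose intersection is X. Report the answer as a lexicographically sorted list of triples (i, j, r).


The tightest implied rank at each (i,j), from the 21 conditions:

  i=1: 0, 0, 0, 0, 0, 1, 1, 1, 1
  i=2: 0, 0, 0, 0, 0, 1, 1, 1, 2
  i=3: 0, 0, 0, 0, 1, 2, 2, 2, 3
  i=4: 0, 0, 1, 1, 2, 3, 3, 3, 4
  i=5: 0, 0, 1, 1, 2, 3, 3, 4, 5
  i=6: 0, 0, 1, 2, 3, 4, 4, 5, 6
  i=7: 1, 1, 2, 3, 4, 5, 5, 6, 7
  i=8: 1, 1, 2, 3, 4, 5, 6, 7, 8
  i=9: 1, 2, 3, 4, 5, 6, 7, 8, 9

the unique w with this rank table is (6, 9, 5, 3, 8, 4, 1, 7, 2).

D(w) has 25 cells with 7 SE-corners; essential set:

[(2, 5, 0), (2, 8, 1), (3, 4, 0), (5, 4, 1), (5, 7, 3), (6, 2, 0), (8, 2, 1)]


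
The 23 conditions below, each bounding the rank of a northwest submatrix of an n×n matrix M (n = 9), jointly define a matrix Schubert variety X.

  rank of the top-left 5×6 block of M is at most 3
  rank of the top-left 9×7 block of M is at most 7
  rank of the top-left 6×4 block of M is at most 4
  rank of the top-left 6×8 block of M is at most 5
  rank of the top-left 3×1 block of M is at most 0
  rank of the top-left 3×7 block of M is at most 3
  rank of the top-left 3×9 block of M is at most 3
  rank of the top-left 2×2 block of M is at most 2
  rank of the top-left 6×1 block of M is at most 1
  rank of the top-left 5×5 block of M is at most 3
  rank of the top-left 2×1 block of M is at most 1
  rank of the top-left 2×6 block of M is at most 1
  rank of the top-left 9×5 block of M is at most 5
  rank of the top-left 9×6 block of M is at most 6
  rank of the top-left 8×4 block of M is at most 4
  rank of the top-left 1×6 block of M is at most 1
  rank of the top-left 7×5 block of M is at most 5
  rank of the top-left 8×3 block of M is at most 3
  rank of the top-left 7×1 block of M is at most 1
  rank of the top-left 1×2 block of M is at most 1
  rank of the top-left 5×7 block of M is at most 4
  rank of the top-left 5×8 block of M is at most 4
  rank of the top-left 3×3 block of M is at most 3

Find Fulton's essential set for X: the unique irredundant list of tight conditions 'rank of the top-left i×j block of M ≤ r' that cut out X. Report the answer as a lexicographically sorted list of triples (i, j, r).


Propagating the 23 rank bounds to every northwest block:

  0, 1, 1, 1, 1, 1, 1, 1, 1
  0, 1, 1, 1, 1, 1, 2, 2, 2
  0, 1, 2, 2, 2, 2, 3, 3, 3
  1, 2, 3, 3, 3, 3, 4, 4, 4
  1, 2, 3, 3, 3, 3, 4, 4, 5
  1, 2, 3, 4, 4, 4, 5, 5, 6
  1, 2, 3, 4, 5, 5, 6, 6, 7
  1, 2, 3, 4, 5, 6, 7, 7, 8
  1, 2, 3, 4, 5, 6, 7, 8, 9

giving w = (2, 7, 3, 1, 9, 4, 5, 6, 8) via Δ²R.

ℓ(w)=11; the 4 essential cells (i,j,r):

[(2, 6, 1), (3, 1, 0), (5, 6, 3), (5, 8, 4)]


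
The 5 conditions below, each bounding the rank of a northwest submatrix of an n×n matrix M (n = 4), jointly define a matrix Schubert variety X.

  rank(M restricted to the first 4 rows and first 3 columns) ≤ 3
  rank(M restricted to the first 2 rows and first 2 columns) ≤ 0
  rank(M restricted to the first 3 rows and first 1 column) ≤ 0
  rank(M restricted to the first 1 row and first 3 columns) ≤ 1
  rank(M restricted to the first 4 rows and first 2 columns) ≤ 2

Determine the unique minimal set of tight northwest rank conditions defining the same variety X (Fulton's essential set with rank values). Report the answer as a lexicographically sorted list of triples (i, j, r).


The tightest implied rank at each (i,j), from the 5 conditions:

  i=1: 0 0 1 1
  i=2: 0 0 1 2
  i=3: 0 1 2 3
  i=4: 1 2 3 4

giving w = (3, 4, 2, 1) via Δ²R.

Rothe diagram D(w) (5 cells), 2 SE-corners (essential conditions):

[(2, 2, 0), (3, 1, 0)]


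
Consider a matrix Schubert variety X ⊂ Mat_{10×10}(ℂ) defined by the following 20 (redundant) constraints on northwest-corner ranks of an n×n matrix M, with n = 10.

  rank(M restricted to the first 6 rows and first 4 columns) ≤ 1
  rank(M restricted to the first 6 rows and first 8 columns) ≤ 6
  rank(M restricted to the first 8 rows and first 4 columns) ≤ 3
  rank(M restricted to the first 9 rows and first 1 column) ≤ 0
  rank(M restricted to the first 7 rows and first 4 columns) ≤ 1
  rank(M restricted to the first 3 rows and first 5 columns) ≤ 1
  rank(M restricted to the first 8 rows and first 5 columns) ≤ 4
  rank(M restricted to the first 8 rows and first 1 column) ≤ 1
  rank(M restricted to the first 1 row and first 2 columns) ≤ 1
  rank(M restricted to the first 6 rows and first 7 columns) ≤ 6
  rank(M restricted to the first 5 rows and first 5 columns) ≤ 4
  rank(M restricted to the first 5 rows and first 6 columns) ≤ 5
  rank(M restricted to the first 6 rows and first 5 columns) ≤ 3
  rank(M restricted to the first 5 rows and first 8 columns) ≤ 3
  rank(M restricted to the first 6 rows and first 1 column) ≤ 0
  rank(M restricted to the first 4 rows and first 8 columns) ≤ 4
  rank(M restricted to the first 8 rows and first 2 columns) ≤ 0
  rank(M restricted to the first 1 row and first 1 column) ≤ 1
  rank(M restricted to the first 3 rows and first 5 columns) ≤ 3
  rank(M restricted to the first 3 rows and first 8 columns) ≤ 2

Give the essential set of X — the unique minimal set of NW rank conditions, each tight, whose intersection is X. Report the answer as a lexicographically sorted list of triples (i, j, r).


Computing R[i][j] = min implied NW-rank bound (n=10, 20 conditions):

  R[1]: 0, 0, 1, 1, 1, 1, 1, 1, 1, 1
  R[2]: 0, 0, 1, 1, 1, 2, 2, 2, 2, 2
  R[3]: 0, 0, 1, 1, 1, 2, 2, 2, 3, 3
  R[4]: 0, 0, 1, 1, 2, 3, 3, 3, 4, 4
  R[5]: 0, 0, 1, 1, 2, 3, 3, 3, 4, 5
  R[6]: 0, 0, 1, 1, 2, 3, 4, 4, 5, 6
  R[7]: 0, 0, 1, 1, 2, 3, 4, 5, 6, 7
  R[8]: 0, 0, 1, 2, 3, 4, 5, 6, 7, 8
  R[9]: 0, 1, 2, 3, 4, 5, 6, 7, 8, 9
  R[10]: 1, 2, 3, 4, 5, 6, 7, 8, 9, 10

the unique w with this rank table is (3, 6, 9, 5, 10, 7, 8, 4, 2, 1).

Rothe diagram D(w) (29 cells), 6 SE-corners (essential conditions):

[(3, 5, 1), (3, 8, 2), (5, 8, 3), (7, 4, 1), (8, 2, 0), (9, 1, 0)]


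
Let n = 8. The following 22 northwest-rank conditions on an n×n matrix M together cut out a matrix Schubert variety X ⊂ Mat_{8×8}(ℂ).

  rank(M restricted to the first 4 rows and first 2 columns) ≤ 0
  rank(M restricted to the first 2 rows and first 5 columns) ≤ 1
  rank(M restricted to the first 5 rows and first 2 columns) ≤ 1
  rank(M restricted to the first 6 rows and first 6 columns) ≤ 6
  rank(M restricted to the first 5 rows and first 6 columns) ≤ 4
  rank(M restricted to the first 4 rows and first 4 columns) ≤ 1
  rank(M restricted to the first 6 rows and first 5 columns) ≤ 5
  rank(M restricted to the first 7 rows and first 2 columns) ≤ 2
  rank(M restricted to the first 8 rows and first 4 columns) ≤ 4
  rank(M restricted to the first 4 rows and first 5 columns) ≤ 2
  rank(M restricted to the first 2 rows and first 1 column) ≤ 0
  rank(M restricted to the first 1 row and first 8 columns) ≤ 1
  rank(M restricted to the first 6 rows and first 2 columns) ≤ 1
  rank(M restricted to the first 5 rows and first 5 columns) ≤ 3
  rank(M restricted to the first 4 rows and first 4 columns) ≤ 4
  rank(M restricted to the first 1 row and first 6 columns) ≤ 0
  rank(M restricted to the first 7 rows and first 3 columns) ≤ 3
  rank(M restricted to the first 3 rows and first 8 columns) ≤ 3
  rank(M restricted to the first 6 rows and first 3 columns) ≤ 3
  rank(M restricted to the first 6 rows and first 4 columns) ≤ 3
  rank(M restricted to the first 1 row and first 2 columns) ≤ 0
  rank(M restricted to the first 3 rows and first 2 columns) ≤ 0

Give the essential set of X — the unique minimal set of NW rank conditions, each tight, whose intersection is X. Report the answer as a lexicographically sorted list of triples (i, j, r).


Propagating the 22 rank bounds to every northwest block:

  0 0 0 0 0 0 1 1
  0 0 1 1 1 1 2 2
  0 0 1 1 2 2 3 3
  0 0 1 1 2 3 4 4
  1 1 2 2 3 4 5 5
  1 1 2 3 4 5 6 6
  1 2 3 4 5 6 7 7
  1 2 3 4 5 6 7 8

hence w(1..8) = (7, 3, 5, 6, 1, 4, 2, 8).

Rothe diagram D(w) (15 cells), 4 SE-corners (essential conditions):

[(1, 6, 0), (4, 2, 0), (4, 4, 1), (6, 2, 1)]


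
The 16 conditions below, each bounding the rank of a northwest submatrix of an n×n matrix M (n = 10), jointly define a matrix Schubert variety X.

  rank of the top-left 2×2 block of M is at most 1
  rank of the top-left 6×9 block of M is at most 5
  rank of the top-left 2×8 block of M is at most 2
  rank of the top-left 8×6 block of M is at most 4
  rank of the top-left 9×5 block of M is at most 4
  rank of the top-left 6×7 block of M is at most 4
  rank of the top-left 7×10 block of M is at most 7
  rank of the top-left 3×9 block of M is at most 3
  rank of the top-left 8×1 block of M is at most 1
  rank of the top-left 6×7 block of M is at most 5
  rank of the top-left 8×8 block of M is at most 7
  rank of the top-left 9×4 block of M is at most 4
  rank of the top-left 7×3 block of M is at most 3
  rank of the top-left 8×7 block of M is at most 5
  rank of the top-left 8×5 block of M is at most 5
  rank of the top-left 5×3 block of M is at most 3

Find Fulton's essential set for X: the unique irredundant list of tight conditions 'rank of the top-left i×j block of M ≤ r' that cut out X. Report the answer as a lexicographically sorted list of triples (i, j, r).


Rank table r_w(10×10) implied by the 16 constraints:

  i=1: 1, 1, 1, 1, 1, 1, 1, 1, 1, 1
  i=2: 1, 1, 2, 2, 2, 2, 2, 2, 2, 2
  i=3: 1, 2, 3, 3, 3, 3, 3, 3, 3, 3
  i=4: 1, 2, 3, 4, 4, 4, 4, 4, 4, 4
  i=5: 1, 2, 3, 4, 4, 4, 4, 5, 5, 5
  i=6: 1, 2, 3, 4, 4, 4, 4, 5, 5, 6
  i=7: 1, 2, 3, 4, 4, 4, 5, 6, 6, 7
  i=8: 1, 2, 3, 4, 4, 4, 5, 6, 7, 8
  i=9: 1, 2, 3, 4, 4, 5, 6, 7, 8, 9
  i=10: 1, 2, 3, 4, 5, 6, 7, 8, 9, 10

second differences of R give the permutation w = (1, 3, 2, 4, 8, 10, 7, 9, 6, 5).

|D(w)|=13, |Ess(w)|=5:

[(2, 2, 1), (6, 7, 4), (6, 9, 5), (8, 6, 4), (9, 5, 4)]


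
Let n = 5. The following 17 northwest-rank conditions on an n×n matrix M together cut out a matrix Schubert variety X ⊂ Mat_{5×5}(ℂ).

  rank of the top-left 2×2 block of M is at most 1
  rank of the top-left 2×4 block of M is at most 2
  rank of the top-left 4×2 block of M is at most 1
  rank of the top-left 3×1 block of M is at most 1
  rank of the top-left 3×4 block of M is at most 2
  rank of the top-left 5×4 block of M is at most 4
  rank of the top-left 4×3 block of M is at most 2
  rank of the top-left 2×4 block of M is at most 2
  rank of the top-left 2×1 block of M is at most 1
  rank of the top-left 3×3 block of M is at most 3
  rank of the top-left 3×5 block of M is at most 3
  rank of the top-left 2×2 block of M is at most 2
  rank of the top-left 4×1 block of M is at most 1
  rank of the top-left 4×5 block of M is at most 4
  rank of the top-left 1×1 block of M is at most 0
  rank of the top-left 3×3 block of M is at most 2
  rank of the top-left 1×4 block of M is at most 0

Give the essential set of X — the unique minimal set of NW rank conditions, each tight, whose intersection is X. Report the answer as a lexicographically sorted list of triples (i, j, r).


Propagating the 17 rank bounds to every northwest block:

  i=1: 0  0  0  0  1
  i=2: 1  1  1  1  2
  i=3: 1  1  2  2  3
  i=4: 1  1  2  3  4
  i=5: 1  2  3  4  5

hence w(1..5) = (5, 1, 3, 4, 2).

ℓ(w)=6; the 2 essential cells (i,j,r):

[(1, 4, 0), (4, 2, 1)]


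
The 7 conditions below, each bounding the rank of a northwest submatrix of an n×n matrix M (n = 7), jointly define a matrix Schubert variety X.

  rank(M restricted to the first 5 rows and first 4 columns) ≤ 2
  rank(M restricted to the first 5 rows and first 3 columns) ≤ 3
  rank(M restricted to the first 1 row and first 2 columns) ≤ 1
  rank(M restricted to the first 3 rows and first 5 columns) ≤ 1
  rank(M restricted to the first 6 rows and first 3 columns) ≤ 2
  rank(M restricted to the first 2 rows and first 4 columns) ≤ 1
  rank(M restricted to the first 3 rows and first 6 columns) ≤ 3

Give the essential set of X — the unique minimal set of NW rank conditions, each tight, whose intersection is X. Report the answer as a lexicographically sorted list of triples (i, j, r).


Rank table r_w(7×7) implied by the 7 constraints:

  i=1: 1, 1, 1, 1, 1, 1, 1
  i=2: 1, 1, 1, 1, 1, 2, 2
  i=3: 1, 1, 1, 1, 1, 2, 3
  i=4: 1, 2, 2, 2, 2, 3, 4
  i=5: 1, 2, 2, 2, 3, 4, 5
  i=6: 1, 2, 2, 3, 4, 5, 6
  i=7: 1, 2, 3, 4, 5, 6, 7

hence w(1..7) = (1, 6, 7, 2, 5, 4, 3).

3 SE-corners of the 11-cell Rothe diagram give Ess(w):

[(3, 5, 1), (5, 4, 2), (6, 3, 2)]


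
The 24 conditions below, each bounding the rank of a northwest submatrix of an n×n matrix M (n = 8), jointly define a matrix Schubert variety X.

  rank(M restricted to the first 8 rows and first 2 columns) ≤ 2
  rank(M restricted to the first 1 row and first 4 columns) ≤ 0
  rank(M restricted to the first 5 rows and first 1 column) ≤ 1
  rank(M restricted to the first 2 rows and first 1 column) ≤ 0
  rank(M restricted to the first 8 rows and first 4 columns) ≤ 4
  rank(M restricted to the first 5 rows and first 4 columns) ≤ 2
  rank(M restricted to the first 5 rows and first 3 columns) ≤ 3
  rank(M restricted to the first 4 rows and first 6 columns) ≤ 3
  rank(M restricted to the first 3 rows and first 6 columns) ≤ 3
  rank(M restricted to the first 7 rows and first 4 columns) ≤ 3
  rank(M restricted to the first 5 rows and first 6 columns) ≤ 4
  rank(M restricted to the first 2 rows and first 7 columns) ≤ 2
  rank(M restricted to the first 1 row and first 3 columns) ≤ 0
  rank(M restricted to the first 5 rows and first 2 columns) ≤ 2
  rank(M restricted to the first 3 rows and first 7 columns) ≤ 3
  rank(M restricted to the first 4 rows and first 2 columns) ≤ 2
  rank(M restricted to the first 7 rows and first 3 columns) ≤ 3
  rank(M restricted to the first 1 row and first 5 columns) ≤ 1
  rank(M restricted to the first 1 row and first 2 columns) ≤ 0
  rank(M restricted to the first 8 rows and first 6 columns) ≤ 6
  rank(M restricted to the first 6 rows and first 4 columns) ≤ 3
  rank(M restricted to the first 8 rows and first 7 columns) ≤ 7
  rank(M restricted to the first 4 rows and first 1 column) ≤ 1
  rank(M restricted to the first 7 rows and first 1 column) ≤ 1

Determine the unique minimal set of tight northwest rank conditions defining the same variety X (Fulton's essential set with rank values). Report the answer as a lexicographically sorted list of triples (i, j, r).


Rank table r_w(8×8) implied by the 24 constraints:

  row 1: 0 | 0 | 0 | 0 | 1 | 1 | 1 | 1
  row 2: 0 | 1 | 1 | 1 | 2 | 2 | 2 | 2
  row 3: 1 | 2 | 2 | 2 | 3 | 3 | 3 | 3
  row 4: 1 | 2 | 2 | 2 | 3 | 3 | 4 | 4
  row 5: 1 | 2 | 2 | 2 | 3 | 4 | 5 | 5
  row 6: 1 | 2 | 3 | 3 | 4 | 5 | 6 | 6
  row 7: 1 | 2 | 3 | 3 | 4 | 5 | 6 | 7
  row 8: 1 | 2 | 3 | 4 | 5 | 6 | 7 | 8

second differences of R give the permutation w = (5, 2, 1, 7, 6, 3, 8, 4).

5 SE-corners of the 11-cell Rothe diagram give Ess(w):

[(1, 4, 0), (2, 1, 0), (4, 6, 3), (5, 4, 2), (7, 4, 3)]


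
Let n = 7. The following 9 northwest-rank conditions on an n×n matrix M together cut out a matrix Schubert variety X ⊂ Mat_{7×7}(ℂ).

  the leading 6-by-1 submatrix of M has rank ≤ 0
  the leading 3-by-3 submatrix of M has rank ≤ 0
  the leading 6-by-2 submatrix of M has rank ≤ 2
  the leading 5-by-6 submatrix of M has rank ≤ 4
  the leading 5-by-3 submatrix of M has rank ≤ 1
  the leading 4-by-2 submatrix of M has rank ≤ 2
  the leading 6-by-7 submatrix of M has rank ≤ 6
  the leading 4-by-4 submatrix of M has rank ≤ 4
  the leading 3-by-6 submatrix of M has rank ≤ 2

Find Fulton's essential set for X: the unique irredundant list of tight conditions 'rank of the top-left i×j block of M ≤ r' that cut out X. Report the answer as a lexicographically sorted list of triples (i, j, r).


The tightest implied rank at each (i,j), from the 9 conditions:

  i=1: 0 | 0 | 0 | 1 | 1 | 1 | 1
  i=2: 0 | 0 | 0 | 1 | 2 | 2 | 2
  i=3: 0 | 0 | 0 | 1 | 2 | 2 | 3
  i=4: 0 | 1 | 1 | 2 | 3 | 3 | 4
  i=5: 0 | 1 | 1 | 2 | 3 | 4 | 5
  i=6: 0 | 1 | 2 | 3 | 4 | 5 | 6
  i=7: 1 | 2 | 3 | 4 | 5 | 6 | 7

second differences of R give the permutation w = (4, 5, 7, 2, 6, 3, 1).

|D(w)|=14, |Ess(w)|=4:

[(3, 3, 0), (3, 6, 2), (5, 3, 1), (6, 1, 0)]


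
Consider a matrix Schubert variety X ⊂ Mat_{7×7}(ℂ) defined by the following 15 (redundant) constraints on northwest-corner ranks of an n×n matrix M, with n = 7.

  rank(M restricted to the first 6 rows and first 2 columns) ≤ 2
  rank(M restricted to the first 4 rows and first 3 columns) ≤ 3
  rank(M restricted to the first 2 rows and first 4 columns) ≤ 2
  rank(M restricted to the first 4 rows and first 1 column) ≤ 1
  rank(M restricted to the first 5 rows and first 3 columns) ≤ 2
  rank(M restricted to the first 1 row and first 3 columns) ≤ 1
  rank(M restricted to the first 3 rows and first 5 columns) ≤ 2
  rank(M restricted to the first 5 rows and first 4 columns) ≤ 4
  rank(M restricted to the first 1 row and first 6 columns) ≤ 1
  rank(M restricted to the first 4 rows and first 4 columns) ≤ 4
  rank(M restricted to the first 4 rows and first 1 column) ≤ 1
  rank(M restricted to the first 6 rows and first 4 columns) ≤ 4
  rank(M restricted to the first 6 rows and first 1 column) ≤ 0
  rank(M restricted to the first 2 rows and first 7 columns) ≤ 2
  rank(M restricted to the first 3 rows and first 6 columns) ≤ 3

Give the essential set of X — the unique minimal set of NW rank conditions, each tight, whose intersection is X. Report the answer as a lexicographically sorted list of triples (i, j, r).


Rank table r_w(7×7) implied by the 15 constraints:

  0 | 1 | 1 | 1 | 1 | 1 | 1
  0 | 1 | 2 | 2 | 2 | 2 | 2
  0 | 1 | 2 | 2 | 2 | 3 | 3
  0 | 1 | 2 | 3 | 3 | 4 | 4
  0 | 1 | 2 | 3 | 4 | 5 | 5
  0 | 1 | 2 | 3 | 4 | 5 | 6
  1 | 2 | 3 | 4 | 5 | 6 | 7

hence w(1..7) = (2, 3, 6, 4, 5, 7, 1).

Fulton essential set (2 of the 8 Rothe cells):

[(3, 5, 2), (6, 1, 0)]


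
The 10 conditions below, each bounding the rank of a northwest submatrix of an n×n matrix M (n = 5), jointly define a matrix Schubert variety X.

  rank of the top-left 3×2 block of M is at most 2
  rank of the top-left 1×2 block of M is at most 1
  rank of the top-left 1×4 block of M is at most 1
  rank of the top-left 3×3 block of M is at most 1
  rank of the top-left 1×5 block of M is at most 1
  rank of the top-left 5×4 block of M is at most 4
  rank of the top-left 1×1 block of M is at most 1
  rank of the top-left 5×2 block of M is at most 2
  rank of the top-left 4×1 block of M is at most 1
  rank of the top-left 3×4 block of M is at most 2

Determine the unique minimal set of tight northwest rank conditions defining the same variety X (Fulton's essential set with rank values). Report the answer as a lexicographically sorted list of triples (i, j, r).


Propagating the 10 rank bounds to every northwest block:

  R[1]: 1, 1, 1, 1, 1
  R[2]: 1, 1, 1, 2, 2
  R[3]: 1, 1, 1, 2, 3
  R[4]: 1, 2, 2, 3, 4
  R[5]: 1, 2, 3, 4, 5

giving w = (1, 4, 5, 2, 3) via Δ²R.

D(w) has 4 cells with 1 SE-corner; essential set:

[(3, 3, 1)]


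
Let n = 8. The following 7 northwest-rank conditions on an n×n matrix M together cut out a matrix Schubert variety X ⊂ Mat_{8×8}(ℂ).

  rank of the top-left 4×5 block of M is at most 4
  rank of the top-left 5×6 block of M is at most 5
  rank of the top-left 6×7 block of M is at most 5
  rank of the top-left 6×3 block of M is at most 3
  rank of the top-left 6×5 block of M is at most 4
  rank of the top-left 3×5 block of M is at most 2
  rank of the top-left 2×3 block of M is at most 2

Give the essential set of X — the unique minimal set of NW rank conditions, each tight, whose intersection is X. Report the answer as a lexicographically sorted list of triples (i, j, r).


Propagating the 7 rank bounds to every northwest block:

  i=1: 1 1 1 1 1 1 1 1
  i=2: 1 2 2 2 2 2 2 2
  i=3: 1 2 2 2 2 3 3 3
  i=4: 1 2 3 3 3 4 4 4
  i=5: 1 2 3 4 4 5 5 5
  i=6: 1 2 3 4 4 5 5 6
  i=7: 1 2 3 4 5 6 6 7
  i=8: 1 2 3 4 5 6 7 8

second differences of R give the permutation w = (1, 2, 6, 3, 4, 8, 5, 7).

Rothe diagram D(w) (5 cells), 3 SE-corners (essential conditions):

[(3, 5, 2), (6, 5, 4), (6, 7, 5)]
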